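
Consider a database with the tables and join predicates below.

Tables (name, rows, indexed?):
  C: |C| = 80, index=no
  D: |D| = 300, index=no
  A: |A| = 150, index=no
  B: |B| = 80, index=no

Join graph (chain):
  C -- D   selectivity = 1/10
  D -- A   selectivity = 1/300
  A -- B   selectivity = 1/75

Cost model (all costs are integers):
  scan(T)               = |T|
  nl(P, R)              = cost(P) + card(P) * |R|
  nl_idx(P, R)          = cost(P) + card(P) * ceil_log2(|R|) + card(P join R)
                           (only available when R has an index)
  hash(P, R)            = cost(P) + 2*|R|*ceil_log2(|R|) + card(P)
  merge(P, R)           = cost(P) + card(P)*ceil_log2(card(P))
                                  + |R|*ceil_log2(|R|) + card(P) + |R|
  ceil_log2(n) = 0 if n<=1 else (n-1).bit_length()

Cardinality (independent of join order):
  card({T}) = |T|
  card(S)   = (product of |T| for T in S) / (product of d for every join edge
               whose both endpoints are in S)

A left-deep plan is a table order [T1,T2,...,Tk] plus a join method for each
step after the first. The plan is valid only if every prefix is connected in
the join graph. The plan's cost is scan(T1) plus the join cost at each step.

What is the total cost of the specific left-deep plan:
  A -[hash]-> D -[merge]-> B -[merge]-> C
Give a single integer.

9770

step 1: scan A: cost=150, card=150
step 2: join D via hash
    card(P join D) = 150*300/(300) = 150
    cost = 150 + 2*300*9 + 150 = 5700
step 3: join B via merge
    card(P join B) = 150*80/(75) = 160
    cost = 5700 + 150*8 + 80*7 + 150 + 80 = 7690
step 4: join C via merge
    card(P join C) = 160*80/(10) = 1280
    cost = 7690 + 160*8 + 80*7 + 160 + 80 = 9770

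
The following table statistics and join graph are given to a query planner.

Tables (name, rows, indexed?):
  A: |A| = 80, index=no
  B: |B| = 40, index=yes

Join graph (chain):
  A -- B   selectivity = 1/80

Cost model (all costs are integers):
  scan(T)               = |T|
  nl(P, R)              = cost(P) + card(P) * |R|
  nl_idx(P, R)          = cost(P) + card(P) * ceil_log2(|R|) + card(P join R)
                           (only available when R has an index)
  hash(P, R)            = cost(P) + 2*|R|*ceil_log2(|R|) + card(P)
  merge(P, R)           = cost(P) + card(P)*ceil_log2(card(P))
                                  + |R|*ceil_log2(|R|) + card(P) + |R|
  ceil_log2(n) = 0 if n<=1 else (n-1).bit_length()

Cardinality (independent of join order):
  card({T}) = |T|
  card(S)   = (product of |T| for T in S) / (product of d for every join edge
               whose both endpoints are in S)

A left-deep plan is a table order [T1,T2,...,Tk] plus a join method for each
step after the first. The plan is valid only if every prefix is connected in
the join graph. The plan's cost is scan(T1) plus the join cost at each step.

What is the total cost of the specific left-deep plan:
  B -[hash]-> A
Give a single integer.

1200

step 1: scan B: cost=40, card=40
step 2: join A via hash
    card(P join A) = 40*80/(80) = 40
    cost = 40 + 2*80*7 + 40 = 1200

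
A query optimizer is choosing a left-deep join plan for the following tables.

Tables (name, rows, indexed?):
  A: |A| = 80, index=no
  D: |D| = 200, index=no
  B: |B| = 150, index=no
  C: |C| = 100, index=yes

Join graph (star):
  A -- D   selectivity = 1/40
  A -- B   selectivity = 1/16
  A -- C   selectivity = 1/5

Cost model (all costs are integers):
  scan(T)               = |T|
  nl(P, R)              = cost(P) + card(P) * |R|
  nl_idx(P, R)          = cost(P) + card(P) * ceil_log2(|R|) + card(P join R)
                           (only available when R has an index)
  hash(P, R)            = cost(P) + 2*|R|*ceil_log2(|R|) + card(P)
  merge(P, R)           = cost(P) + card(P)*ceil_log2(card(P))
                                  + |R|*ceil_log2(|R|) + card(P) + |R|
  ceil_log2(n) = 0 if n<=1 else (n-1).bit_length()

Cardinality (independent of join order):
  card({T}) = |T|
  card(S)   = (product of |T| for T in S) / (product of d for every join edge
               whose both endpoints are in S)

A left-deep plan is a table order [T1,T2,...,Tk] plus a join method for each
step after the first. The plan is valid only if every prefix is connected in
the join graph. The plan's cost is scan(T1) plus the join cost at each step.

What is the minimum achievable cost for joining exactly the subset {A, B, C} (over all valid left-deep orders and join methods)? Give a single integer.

3570

Selinger DP over subsets of {A,B,C}:
  {A}: scan cost=80, card=80
  {B}: scan cost=150, card=150
  {C}: scan cost=100, card=100
  {AB}: card=750; try (A,hash)→1420, (B,merge)→2070, (A,merge)→2140, (B,hash)→2560, (B,nl)→12080, (A,nl)→12150; best=1420 via (A,hash)
  {AC}: card=1600; try (A,hash)→1320, (C,merge)→1520, (A,merge)→1540, (C,hash)→1560, (C,nl_idx)→2240, (C,nl)→8080 …(+1); best=1320 via (A,hash)
  {ABC}: card=15000; try (C,hash)→3570, (B,hash)→5320, (C,merge)→10470, (C,nl_idx)→21670, (B,merge)→21870, (C,nl)→76420 …(+1); best=3570 via (C,hash)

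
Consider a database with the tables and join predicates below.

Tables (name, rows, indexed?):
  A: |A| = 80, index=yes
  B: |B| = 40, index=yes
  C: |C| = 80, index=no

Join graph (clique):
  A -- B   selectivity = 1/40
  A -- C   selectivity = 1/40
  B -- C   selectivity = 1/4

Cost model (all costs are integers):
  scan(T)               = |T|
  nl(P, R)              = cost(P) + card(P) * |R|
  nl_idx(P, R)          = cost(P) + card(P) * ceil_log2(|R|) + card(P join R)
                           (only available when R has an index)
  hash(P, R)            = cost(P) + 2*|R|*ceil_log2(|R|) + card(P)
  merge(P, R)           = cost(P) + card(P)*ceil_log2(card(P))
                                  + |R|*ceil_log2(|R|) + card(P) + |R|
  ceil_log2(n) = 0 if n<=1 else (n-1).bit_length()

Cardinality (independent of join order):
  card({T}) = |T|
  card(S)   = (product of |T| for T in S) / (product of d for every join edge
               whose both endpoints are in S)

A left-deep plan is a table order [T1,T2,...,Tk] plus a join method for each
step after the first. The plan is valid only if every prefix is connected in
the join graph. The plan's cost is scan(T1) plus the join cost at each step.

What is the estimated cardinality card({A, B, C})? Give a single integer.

Tables in S: A(80), B(40), C(80)
Edges inside S: A-B(d=40), A-C(d=40), B-C(d=4)
numerator = 80 * 40 * 80 = 256000
denominator = 40 * 40 * 4 = 6400
card(S) = 256000 / 6400 = 40

40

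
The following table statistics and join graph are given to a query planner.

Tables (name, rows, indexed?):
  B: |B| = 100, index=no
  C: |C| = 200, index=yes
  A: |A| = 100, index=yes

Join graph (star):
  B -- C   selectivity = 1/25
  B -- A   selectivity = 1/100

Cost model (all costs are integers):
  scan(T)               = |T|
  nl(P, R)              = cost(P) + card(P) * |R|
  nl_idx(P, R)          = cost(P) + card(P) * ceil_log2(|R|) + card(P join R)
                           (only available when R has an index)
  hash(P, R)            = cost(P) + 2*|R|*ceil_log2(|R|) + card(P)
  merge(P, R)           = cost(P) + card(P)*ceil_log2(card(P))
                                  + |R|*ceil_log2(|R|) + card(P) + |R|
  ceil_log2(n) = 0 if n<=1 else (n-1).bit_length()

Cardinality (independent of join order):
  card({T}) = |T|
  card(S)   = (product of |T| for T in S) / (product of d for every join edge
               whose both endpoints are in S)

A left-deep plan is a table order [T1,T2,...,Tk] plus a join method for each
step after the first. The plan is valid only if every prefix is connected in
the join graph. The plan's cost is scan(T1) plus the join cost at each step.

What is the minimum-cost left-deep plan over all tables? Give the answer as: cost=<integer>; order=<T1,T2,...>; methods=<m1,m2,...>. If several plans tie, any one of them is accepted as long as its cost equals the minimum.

Selinger DP (subsets sized 1..n):
  {B}: scan cost=100, card=100
  {C}: scan cost=200, card=200
  {A}: scan cost=100, card=100
  {BC}: card=800; try (C,nl_idx)→1700, (B,hash)→1800, (C,merge)→2700, (B,merge)→2800, (C,hash)→3400, (C,nl)→20100 …(+1); best=1700 via (C,nl_idx)
  {AB}: card=100; try (A,nl_idx)→900, (B,hash)→1600, (A,hash)→1600, (B,merge)→1700, (A,merge)→1700, (B,nl)→10100 …(+1); best=900 via (A,nl_idx)
  {ABC}: card=800; try (C,nl_idx)→2500, (C,merge)→3500, (A,hash)→3900, (C,hash)→4200, (A,nl_idx)→8100, (A,merge)→11300 …(+2); best=2500 via (C,nl_idx)

cost=2500; order=B,A,C; methods=nl_idx,nl_idx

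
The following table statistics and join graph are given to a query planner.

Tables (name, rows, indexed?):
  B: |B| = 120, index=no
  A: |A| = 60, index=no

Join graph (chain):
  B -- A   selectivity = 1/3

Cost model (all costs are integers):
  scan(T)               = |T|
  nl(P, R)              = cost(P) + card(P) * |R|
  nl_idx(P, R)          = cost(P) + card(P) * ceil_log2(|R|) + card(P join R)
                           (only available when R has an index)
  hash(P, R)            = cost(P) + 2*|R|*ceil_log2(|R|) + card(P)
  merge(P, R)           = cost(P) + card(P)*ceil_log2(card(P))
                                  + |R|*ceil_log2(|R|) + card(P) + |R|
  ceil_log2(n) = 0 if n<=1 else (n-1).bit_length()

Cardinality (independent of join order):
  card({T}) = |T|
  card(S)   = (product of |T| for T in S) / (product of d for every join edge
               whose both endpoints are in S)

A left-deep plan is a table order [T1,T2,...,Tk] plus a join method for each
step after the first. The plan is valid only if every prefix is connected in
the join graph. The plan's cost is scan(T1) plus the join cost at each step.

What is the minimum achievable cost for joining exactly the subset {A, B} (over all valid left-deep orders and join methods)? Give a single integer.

Selinger DP over subsets of {A,B}:
  {B}: scan cost=120, card=120
  {A}: scan cost=60, card=60
  {AB}: card=2400; try (A,hash)→960, (B,merge)→1440, (A,merge)→1500, (B,hash)→1800, (B,nl)→7260, (A,nl)→7320; best=960 via (A,hash)

960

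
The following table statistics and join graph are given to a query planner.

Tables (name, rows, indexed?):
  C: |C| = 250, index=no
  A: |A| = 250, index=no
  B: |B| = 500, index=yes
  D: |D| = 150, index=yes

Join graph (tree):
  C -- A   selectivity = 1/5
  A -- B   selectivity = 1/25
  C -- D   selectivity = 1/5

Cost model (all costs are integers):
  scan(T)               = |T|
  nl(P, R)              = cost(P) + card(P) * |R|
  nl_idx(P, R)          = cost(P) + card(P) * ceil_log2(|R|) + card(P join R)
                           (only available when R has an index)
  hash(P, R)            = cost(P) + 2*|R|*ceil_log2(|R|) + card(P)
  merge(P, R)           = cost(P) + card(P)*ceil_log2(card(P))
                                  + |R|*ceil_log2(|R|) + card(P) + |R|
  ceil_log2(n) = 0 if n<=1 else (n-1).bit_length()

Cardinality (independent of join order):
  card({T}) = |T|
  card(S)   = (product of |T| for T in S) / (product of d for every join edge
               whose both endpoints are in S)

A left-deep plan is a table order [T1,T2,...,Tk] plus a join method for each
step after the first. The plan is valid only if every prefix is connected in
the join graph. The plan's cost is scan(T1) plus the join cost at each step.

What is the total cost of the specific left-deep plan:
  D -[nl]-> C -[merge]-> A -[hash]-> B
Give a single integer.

step 1: scan D: cost=150, card=150
step 2: join C via nl
    card(P join C) = 150*250/(5) = 7500
    cost = 150 + 150*250 = 37650
step 3: join A via merge
    card(P join A) = 7500*250/(5) = 375000
    cost = 37650 + 7500*13 + 250*8 + 7500 + 250 = 144900
step 4: join B via hash
    card(P join B) = 375000*500/(25) = 7500000
    cost = 144900 + 2*500*9 + 375000 = 528900

528900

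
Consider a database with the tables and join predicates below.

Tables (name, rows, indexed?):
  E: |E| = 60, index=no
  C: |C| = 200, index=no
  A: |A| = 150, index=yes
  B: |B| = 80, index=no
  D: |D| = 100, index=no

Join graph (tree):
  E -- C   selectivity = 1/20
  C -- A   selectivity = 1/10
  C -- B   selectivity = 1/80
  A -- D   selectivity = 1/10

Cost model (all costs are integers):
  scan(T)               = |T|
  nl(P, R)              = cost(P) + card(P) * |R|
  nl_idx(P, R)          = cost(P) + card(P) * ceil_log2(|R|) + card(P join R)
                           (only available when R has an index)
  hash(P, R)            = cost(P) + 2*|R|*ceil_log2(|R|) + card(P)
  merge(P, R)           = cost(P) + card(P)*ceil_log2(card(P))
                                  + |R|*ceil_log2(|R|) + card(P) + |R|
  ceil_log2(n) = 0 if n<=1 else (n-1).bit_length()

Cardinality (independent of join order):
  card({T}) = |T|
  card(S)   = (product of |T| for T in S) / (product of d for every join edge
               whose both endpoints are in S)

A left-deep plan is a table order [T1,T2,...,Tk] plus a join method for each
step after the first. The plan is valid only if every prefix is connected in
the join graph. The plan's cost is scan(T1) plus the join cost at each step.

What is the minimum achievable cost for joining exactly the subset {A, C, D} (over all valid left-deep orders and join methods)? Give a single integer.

6400

Selinger DP over subsets of {A,C,D}:
  {C}: scan cost=200, card=200
  {A}: scan cost=150, card=150
  {D}: scan cost=100, card=100
  {AC}: card=3000; try (A,hash)→2800, (C,merge)→3300, (A,merge)→3350, (C,hash)→3500, (A,nl_idx)→4800, (C,nl)→30150 …(+1); best=2800 via (A,hash)
  {AD}: card=1500; try (D,hash)→1700, (A,merge)→2250, (D,merge)→2300, (A,nl_idx)→2400, (A,hash)→2600, (A,nl)→15100 …(+1); best=1700 via (D,hash)
  {ACD}: card=30000; try (C,hash)→6400, (D,hash)→7200, (C,merge)→21500, (D,merge)→42600, (C,nl)→301700, (D,nl)→302800; best=6400 via (C,hash)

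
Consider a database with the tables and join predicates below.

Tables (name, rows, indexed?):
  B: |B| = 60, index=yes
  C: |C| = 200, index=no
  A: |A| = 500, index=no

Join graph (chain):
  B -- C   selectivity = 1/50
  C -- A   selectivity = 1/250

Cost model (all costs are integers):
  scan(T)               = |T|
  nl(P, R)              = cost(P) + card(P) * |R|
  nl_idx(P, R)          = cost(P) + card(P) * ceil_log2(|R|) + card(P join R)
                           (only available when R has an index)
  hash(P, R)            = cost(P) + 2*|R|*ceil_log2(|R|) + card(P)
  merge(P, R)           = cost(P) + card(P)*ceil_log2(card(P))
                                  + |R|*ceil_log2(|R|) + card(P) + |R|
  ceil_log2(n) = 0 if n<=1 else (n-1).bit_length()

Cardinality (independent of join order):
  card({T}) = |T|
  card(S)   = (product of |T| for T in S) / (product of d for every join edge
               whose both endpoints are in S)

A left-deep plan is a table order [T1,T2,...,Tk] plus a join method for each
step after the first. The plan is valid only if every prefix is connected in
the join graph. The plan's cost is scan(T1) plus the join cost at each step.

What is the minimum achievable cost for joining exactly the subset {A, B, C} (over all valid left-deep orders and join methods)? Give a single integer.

Selinger DP over subsets of {A,B,C}:
  {B}: scan cost=60, card=60
  {C}: scan cost=200, card=200
  {A}: scan cost=500, card=500
  {BC}: card=240; try (B,hash)→1120, (B,nl_idx)→1640, (C,merge)→2280, (B,merge)→2420, (C,hash)→3320, (C,nl)→12060 …(+1); best=1120 via (B,hash)
  {AC}: card=400; try (C,hash)→4200, (A,merge)→7000, (C,merge)→7300, (A,hash)→9400, (A,nl)→100200, (C,nl)→100500; best=4200 via (C,hash)
  {ABC}: card=480; try (B,hash)→5320, (B,nl_idx)→7080, (A,merge)→8280, (B,merge)→8620, (A,hash)→10360, (B,nl)→28200 …(+1); best=5320 via (B,hash)

5320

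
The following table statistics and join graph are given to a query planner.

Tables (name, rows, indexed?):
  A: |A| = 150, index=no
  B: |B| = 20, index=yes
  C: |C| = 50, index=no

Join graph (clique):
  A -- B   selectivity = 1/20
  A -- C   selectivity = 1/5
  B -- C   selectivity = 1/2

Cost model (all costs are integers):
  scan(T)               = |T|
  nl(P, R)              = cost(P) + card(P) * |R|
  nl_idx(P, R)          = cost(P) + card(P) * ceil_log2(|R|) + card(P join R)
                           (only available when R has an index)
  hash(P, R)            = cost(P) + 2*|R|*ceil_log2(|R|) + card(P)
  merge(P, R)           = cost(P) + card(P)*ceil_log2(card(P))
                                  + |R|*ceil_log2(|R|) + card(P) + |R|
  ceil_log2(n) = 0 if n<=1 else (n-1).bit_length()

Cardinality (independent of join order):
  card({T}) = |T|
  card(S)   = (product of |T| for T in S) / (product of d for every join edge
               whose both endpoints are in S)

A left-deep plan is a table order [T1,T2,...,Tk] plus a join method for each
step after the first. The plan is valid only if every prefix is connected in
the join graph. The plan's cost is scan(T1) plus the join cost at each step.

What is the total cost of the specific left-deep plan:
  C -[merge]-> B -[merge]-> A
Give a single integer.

step 1: scan C: cost=50, card=50
step 2: join B via merge
    card(P join B) = 50*20/(2) = 500
    cost = 50 + 50*6 + 20*5 + 50 + 20 = 520
step 3: join A via merge
    card(P join A) = 500*150/(20*5) = 750
    cost = 520 + 500*9 + 150*8 + 500 + 150 = 6870

6870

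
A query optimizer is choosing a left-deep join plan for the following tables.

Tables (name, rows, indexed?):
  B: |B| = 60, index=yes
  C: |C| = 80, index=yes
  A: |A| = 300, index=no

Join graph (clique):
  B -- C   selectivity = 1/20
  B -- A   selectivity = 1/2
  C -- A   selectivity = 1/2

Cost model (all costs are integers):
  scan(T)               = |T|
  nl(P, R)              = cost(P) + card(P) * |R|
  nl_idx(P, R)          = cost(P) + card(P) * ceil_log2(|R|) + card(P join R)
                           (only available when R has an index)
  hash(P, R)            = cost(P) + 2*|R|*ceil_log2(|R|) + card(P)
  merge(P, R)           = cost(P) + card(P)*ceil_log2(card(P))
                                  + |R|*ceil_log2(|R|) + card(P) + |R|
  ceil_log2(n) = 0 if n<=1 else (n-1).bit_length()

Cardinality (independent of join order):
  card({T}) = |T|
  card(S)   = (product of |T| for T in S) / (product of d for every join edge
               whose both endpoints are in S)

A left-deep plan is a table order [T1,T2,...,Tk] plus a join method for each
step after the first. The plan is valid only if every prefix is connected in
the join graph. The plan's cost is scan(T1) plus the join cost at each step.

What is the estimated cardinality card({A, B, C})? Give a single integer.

Tables in S: A(300), B(60), C(80)
Edges inside S: B-C(d=20), B-A(d=2), C-A(d=2)
numerator = 300 * 60 * 80 = 1440000
denominator = 20 * 2 * 2 = 80
card(S) = 1440000 / 80 = 18000

18000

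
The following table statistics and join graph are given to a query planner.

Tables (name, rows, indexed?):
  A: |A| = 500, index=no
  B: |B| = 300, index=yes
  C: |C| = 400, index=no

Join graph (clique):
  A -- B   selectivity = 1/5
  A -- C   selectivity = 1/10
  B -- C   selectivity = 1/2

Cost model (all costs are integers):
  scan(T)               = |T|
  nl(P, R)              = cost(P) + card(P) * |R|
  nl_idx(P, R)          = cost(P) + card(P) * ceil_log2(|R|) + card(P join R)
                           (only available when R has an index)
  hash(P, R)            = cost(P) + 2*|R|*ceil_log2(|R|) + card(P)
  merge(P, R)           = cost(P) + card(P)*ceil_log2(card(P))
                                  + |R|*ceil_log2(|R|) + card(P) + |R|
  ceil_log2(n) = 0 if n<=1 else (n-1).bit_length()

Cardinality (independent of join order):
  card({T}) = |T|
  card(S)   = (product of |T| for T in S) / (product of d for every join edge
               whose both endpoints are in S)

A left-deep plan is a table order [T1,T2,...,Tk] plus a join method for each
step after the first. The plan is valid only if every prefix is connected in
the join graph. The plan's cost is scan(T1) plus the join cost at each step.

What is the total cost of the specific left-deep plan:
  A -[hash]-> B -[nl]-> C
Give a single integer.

step 1: scan A: cost=500, card=500
step 2: join B via hash
    card(P join B) = 500*300/(5) = 30000
    cost = 500 + 2*300*9 + 500 = 6400
step 3: join C via nl
    card(P join C) = 30000*400/(10*2) = 600000
    cost = 6400 + 30000*400 = 12006400

12006400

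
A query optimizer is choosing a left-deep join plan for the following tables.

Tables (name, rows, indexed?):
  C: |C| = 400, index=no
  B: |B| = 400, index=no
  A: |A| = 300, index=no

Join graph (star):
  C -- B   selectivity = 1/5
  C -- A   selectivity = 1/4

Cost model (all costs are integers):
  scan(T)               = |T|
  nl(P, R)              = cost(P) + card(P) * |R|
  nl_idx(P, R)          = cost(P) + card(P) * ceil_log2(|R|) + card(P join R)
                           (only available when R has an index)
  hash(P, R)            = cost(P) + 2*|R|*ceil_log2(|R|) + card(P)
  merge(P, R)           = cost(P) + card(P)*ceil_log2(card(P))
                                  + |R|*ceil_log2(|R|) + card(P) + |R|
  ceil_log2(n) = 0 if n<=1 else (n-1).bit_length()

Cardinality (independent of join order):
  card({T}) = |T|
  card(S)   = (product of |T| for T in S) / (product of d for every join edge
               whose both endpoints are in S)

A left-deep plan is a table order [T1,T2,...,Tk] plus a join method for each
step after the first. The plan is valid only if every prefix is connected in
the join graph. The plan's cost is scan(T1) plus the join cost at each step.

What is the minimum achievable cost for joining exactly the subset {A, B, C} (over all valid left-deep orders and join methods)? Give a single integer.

Selinger DP over subsets of {A,B,C}:
  {C}: scan cost=400, card=400
  {B}: scan cost=400, card=400
  {A}: scan cost=300, card=300
  {BC}: card=32000; try (C,hash)→8000, (B,hash)→8000, (C,merge)→8400, (B,merge)→8400, (C,nl)→160400, (B,nl)→160400; best=8000 via (C,hash)
  {AC}: card=30000; try (A,hash)→6200, (C,merge)→7300, (A,merge)→7400, (C,hash)→7800, (C,nl)→120300, (A,nl)→120400; best=6200 via (A,hash)
  {ABC}: card=2400000; try (B,hash)→43400, (A,hash)→45400, (B,merge)→490200, (A,merge)→523000, (A,nl)→9608000, (B,nl)→12006200; best=43400 via (B,hash)

43400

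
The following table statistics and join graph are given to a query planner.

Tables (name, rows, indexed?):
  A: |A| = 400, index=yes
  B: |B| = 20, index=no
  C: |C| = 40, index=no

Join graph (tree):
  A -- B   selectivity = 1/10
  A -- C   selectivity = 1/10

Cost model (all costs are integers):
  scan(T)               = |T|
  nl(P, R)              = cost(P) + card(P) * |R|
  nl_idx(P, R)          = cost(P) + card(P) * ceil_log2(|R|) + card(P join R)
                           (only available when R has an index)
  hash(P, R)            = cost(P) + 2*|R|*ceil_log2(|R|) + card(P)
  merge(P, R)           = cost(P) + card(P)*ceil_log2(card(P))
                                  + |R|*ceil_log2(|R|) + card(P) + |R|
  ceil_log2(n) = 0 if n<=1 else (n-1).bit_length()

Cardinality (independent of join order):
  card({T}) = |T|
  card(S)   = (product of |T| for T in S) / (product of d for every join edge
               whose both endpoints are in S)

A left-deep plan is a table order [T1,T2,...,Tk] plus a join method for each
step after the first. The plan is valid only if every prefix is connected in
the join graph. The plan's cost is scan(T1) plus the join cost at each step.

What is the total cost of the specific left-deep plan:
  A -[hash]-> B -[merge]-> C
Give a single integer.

step 1: scan A: cost=400, card=400
step 2: join B via hash
    card(P join B) = 400*20/(10) = 800
    cost = 400 + 2*20*5 + 400 = 1000
step 3: join C via merge
    card(P join C) = 800*40/(10) = 3200
    cost = 1000 + 800*10 + 40*6 + 800 + 40 = 10080

10080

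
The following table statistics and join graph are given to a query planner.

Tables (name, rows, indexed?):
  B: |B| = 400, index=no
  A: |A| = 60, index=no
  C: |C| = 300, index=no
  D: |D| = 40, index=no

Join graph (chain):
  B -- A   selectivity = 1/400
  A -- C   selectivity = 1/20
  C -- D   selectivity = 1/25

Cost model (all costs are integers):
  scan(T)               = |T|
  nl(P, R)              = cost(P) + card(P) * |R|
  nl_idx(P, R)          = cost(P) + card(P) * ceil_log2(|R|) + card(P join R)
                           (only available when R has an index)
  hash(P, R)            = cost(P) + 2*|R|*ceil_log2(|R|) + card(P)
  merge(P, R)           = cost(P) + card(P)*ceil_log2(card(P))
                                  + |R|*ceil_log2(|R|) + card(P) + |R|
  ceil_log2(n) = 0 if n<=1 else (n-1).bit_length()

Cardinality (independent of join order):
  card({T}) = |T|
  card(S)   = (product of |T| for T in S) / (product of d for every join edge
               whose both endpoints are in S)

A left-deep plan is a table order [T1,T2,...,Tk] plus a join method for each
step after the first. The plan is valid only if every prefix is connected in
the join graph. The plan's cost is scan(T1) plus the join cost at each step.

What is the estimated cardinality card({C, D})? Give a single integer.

Tables in S: C(300), D(40)
Edges inside S: C-D(d=25)
numerator = 300 * 40 = 12000
denominator = 25 = 25
card(S) = 12000 / 25 = 480

480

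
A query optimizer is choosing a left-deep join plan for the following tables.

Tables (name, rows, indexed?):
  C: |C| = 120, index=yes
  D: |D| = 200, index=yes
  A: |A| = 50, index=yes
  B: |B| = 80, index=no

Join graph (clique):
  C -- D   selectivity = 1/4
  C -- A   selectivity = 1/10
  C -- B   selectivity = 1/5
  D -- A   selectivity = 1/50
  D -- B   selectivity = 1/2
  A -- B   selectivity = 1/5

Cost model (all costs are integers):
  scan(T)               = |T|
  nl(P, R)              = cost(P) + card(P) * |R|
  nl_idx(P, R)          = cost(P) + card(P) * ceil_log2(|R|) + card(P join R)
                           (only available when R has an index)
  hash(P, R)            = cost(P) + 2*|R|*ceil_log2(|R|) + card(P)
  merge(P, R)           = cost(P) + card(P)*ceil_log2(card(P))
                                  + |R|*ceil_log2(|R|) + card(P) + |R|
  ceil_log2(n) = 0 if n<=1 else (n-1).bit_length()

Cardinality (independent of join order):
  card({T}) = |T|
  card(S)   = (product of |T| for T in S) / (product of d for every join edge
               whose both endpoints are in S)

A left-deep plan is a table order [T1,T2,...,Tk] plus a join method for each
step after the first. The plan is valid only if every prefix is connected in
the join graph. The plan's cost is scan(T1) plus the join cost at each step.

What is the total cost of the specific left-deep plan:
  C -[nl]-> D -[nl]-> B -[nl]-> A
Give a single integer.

step 1: scan C: cost=120, card=120
step 2: join D via nl
    card(P join D) = 120*200/(4) = 6000
    cost = 120 + 120*200 = 24120
step 3: join B via nl
    card(P join B) = 6000*80/(5*2) = 48000
    cost = 24120 + 6000*80 = 504120
step 4: join A via nl
    card(P join A) = 48000*50/(10*50*5) = 960
    cost = 504120 + 48000*50 = 2904120

2904120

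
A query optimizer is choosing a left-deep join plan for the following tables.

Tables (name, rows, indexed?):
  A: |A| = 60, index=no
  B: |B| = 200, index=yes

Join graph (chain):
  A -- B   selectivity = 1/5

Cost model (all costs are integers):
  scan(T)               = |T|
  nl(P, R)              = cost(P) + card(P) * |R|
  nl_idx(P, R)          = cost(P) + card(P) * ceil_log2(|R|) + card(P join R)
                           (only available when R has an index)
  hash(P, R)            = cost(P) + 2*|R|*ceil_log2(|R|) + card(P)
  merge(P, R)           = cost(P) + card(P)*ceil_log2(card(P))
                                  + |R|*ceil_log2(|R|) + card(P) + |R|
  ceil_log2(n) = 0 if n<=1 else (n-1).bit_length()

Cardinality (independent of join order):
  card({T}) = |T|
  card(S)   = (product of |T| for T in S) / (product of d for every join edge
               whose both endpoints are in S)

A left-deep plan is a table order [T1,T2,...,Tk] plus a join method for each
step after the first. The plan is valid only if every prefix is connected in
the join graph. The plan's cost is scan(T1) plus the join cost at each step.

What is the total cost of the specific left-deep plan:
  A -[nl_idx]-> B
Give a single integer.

2940

step 1: scan A: cost=60, card=60
step 2: join B via nl_idx
    card(P join B) = 60*200/(5) = 2400
    cost = 60 + 60*8 + 2400 = 2940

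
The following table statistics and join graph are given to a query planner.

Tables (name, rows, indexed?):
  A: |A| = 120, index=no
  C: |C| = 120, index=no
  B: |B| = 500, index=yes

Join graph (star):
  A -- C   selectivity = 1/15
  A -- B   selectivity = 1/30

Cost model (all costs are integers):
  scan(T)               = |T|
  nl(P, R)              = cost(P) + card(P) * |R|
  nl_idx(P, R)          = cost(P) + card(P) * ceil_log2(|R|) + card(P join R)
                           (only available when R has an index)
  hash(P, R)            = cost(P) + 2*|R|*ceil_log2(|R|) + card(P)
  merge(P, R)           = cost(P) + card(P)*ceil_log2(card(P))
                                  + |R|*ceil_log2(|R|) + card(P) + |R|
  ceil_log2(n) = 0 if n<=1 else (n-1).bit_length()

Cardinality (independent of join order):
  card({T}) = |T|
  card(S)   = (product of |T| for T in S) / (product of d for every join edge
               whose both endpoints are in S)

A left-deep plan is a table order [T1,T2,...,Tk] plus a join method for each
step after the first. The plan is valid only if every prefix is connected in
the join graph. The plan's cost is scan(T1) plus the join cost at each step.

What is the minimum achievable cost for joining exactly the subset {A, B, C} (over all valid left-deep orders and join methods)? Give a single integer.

Selinger DP over subsets of {A,B,C}:
  {A}: scan cost=120, card=120
  {C}: scan cost=120, card=120
  {B}: scan cost=500, card=500
  {AC}: card=960; try (C,hash)→1920, (A,hash)→1920, (C,merge)→2040, (A,merge)→2040, (C,nl)→14520, (A,nl)→14520; best=1920 via (C,hash)
  {AB}: card=2000; try (A,hash)→2680, (B,nl_idx)→3200, (B,merge)→6080, (A,merge)→6460, (B,hash)→9240, (B,nl)→60120 …(+1); best=2680 via (A,hash)
  {ABC}: card=16000; try (C,hash)→6360, (B,hash)→11880, (B,merge)→17480, (B,nl_idx)→26560, (C,merge)→27640, (C,nl)→242680 …(+1); best=6360 via (C,hash)

6360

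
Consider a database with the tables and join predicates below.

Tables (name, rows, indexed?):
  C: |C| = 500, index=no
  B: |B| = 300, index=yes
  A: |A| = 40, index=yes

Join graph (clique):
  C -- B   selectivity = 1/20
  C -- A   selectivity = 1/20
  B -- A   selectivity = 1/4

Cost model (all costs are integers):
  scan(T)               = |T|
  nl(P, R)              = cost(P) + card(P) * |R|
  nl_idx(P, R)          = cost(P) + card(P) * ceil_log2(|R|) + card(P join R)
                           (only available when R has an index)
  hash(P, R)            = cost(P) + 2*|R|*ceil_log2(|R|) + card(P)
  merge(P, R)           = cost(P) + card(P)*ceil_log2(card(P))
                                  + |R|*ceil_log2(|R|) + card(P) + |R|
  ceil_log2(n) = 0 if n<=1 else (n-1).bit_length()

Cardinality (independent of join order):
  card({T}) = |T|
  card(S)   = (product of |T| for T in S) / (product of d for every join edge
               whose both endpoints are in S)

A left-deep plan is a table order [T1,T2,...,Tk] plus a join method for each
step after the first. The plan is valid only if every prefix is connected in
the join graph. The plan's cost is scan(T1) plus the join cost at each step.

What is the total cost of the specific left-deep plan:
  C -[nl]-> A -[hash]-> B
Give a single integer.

step 1: scan C: cost=500, card=500
step 2: join A via nl
    card(P join A) = 500*40/(20) = 1000
    cost = 500 + 500*40 = 20500
step 3: join B via hash
    card(P join B) = 1000*300/(20*4) = 3750
    cost = 20500 + 2*300*9 + 1000 = 26900

26900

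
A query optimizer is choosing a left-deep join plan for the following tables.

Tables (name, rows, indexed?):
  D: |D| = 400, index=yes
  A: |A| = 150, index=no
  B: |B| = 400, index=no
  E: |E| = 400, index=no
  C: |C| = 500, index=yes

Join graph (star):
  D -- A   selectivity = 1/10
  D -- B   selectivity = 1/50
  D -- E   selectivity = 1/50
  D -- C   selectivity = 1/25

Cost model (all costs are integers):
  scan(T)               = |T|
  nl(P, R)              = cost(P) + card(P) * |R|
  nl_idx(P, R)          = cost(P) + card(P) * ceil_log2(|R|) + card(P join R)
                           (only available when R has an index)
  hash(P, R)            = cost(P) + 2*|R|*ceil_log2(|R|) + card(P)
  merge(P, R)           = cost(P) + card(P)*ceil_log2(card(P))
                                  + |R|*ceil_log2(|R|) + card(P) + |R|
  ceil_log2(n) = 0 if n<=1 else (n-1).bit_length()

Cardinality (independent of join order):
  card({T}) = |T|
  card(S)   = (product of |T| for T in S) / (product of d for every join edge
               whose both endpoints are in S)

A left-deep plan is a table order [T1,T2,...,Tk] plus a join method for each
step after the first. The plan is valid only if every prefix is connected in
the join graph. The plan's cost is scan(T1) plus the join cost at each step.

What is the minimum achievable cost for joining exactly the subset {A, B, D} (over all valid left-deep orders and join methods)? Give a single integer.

12800

Selinger DP over subsets of {A,B,D}:
  {D}: scan cost=400, card=400
  {A}: scan cost=150, card=150
  {B}: scan cost=400, card=400
  {AD}: card=6000; try (A,hash)→3200, (D,merge)→5500, (A,merge)→5750, (D,hash)→7500, (D,nl_idx)→7500, (D,nl)→60150 …(+1); best=3200 via (A,hash)
  {BD}: card=3200; try (D,nl_idx)→7200, (D,hash)→8000, (B,hash)→8000, (D,merge)→8400, (B,merge)→8400, (D,nl)→160400 …(+1); best=7200 via (D,nl_idx)
  {ABD}: card=48000; try (A,hash)→12800, (B,hash)→16400, (A,merge)→50150, (B,merge)→91200, (A,nl)→487200, (B,nl)→2403200; best=12800 via (A,hash)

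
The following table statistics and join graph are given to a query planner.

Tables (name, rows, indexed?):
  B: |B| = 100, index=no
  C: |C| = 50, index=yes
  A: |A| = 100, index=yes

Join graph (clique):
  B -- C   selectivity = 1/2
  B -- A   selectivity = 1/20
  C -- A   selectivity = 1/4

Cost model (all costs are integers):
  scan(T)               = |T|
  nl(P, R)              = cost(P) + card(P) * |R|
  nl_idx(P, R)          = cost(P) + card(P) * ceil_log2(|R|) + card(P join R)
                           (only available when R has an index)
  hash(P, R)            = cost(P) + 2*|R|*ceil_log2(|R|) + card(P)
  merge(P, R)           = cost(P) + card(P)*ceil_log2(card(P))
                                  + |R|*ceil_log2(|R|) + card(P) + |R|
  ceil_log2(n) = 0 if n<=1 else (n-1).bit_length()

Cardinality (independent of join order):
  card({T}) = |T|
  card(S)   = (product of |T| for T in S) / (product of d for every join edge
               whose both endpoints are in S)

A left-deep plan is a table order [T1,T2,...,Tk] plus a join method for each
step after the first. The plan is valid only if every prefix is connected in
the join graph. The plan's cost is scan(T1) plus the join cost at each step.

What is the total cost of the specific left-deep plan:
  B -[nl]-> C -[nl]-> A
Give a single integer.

step 1: scan B: cost=100, card=100
step 2: join C via nl
    card(P join C) = 100*50/(2) = 2500
    cost = 100 + 100*50 = 5100
step 3: join A via nl
    card(P join A) = 2500*100/(20*4) = 3125
    cost = 5100 + 2500*100 = 255100

255100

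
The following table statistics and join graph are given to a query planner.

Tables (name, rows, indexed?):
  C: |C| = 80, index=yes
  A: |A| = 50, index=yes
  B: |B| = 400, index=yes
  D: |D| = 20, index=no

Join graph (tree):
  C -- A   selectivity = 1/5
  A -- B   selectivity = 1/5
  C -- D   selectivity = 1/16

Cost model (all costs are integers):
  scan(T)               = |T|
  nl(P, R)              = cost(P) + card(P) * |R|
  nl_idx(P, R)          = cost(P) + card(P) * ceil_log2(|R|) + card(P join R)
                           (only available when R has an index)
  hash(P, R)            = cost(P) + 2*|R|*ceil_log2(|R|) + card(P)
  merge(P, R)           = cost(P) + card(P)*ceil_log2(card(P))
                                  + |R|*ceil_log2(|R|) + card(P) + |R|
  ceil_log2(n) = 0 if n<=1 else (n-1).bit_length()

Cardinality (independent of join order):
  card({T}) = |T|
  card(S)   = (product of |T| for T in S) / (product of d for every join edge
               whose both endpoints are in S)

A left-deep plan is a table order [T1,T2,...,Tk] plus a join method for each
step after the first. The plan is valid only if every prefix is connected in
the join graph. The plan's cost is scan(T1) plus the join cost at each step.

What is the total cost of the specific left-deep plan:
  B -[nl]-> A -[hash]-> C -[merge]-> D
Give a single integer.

1113640

step 1: scan B: cost=400, card=400
step 2: join A via nl
    card(P join A) = 400*50/(5) = 4000
    cost = 400 + 400*50 = 20400
step 3: join C via hash
    card(P join C) = 4000*80/(5) = 64000
    cost = 20400 + 2*80*7 + 4000 = 25520
step 4: join D via merge
    card(P join D) = 64000*20/(16) = 80000
    cost = 25520 + 64000*16 + 20*5 + 64000 + 20 = 1113640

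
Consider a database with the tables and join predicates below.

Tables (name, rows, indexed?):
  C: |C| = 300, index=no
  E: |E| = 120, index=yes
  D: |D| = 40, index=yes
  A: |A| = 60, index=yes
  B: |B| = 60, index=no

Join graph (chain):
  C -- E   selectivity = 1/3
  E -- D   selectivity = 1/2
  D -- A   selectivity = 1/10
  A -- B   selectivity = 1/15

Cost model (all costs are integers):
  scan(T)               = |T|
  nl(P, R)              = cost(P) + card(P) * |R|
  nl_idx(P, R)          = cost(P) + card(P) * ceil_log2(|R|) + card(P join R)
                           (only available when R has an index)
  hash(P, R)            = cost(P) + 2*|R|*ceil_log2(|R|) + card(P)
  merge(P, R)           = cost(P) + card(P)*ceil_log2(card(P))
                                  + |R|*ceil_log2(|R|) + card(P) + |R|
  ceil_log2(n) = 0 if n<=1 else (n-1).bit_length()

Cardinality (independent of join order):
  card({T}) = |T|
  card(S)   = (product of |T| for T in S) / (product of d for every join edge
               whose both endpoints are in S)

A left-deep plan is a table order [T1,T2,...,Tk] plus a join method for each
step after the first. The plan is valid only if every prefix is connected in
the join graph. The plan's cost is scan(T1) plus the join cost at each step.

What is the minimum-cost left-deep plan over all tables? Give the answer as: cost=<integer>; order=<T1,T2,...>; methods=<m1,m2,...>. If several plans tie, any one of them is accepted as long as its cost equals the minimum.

Selinger DP (subsets sized 1..n):
  {C}: scan cost=300, card=300
  {E}: scan cost=120, card=120
  {D}: scan cost=40, card=40
  {A}: scan cost=60, card=60
  {B}: scan cost=60, card=60
  {CE}: card=12000; try (E,hash)→2280, (C,merge)→4080, (E,merge)→4260, (C,hash)→5640, (E,nl_idx)→14400, (C,nl)→36120 …(+1); best=2280 via (E,hash)
  {DE}: card=2400; try (D,hash)→720, (E,merge)→1280, (D,merge)→1360, (E,hash)→1760, (E,nl_idx)→2720, (D,nl_idx)→3240 …(+2); best=720 via (D,hash)
  {AD}: card=240; try (A,nl_idx)→520, (D,hash)→600, (D,nl_idx)→660, (A,merge)→740, (D,merge)→760, (A,hash)→800 …(+2); best=520 via (A,nl_idx)
  {AB}: card=240; try (A,nl_idx)→660, (B,hash)→840, (A,hash)→840, (B,merge)→900, (A,merge)→900, (B,nl)→3660 …(+1); best=660 via (A,nl_idx)
  {CDE}: card=240000; try (C,hash)→8520, (D,hash)→14760, (C,merge)→34920, (D,merge)→182560, (D,nl_idx)→314280, (D,nl)→482280 …(+1); best=8520 via (C,hash)
  {ADE}: card=14400; try (E,hash)→2440, (E,merge)→3640, (A,hash)→3840, (E,nl_idx)→16600, (E,nl)→29320, (A,nl_idx)→29520 …(+2); best=2440 via (E,hash)
  {ABD}: card=960; try (D,hash)→1380, (B,hash)→1480, (D,nl_idx)→3060, (D,merge)→3100, (B,merge)→3100, (D,nl)→10260 …(+1); best=1380 via (D,hash)
  {ACDE}: card=1440000; try (C,hash)→22240, (C,merge)→221440, (A,hash)→249240, (A,nl_idx)→2888520, (C,nl)→4322440, (A,merge)→4568940 …(+1); best=22240 via (C,hash)
  {ABDE}: card=57600; try (E,hash)→4020, (E,merge)→12900, (B,hash)→17560, (E,nl_idx)→65700, (E,nl)→116580, (B,merge)→218860 …(+1); best=4020 via (E,hash)
  {ABCDE}: card=5760000; try (C,hash)→67020, (C,merge)→986220, (B,hash)→1462960, (C,nl)→17284020, (B,merge)→31702660, (B,nl)→86422240; best=67020 via (C,hash)

cost=67020; order=B,A,D,E,C; methods=nl_idx,hash,hash,hash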